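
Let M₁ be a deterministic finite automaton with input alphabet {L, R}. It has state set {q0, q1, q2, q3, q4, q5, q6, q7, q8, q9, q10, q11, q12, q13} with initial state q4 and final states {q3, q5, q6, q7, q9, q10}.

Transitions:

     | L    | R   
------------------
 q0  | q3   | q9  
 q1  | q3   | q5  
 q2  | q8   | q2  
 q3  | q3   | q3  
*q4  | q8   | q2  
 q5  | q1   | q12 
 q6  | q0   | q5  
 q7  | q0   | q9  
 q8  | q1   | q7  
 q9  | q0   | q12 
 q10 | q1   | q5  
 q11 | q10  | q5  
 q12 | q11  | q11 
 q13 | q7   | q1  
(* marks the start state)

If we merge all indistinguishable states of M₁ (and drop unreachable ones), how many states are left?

8

First remove the unreachable states {q6,q13}; 12 states remain.
Start with accepting vs non-accepting: {q3,q5,q7,q9,q10} | {q0,q1,q2,q4,q8,q11,q12}.
Split {q3,q5,q7,q9,q10} by δ(·,L) → {q5,q7,q9,q10} and {q3}.
Refine {q5,q7,q9,q10} on symbol R: members go to different blocks, giving {q5,q9} and {q7,q10}.
Split {q0,q1,q2,q4,q8,q11,q12} by δ(·,L) → {q2,q4,q8,q12} and {q0,q1} and {q11}.
On input L, block {q2,q4,q8,q12} splits into {q2,q4} and {q8} and {q12}.
No further refinement is possible. Final partition (8 blocks): {q5,q9} | {q2,q4} | {q3} | {q7,q10} | {q0,q1} | {q11} | {q8} | {q12}.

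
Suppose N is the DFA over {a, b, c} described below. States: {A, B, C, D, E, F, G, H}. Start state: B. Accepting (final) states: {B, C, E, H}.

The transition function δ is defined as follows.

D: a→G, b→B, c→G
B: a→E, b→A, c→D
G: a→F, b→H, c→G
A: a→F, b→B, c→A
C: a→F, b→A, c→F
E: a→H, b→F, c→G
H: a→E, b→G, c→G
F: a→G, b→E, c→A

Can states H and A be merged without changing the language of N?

No

First remove the unreachable states {C}; 7 states remain.
Initial partition by acceptance: {B,E,H} | {A,D,F,G}.
Stable partition: {B,E,H} | {A,D,F,G} — 2 equivalence classes.
H and A end up in different blocks, so they are distinguishable. For instance, the string 'ε' is accepted from only H.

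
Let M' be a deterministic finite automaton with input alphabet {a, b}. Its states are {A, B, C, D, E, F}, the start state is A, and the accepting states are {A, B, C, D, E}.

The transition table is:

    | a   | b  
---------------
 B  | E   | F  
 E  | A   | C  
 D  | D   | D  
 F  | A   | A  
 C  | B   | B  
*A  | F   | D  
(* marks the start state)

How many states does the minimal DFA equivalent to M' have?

3

First remove the unreachable states {B,C,E}; 3 states remain.
Initial partition by acceptance: {A,D} | {F}.
On input a, block {A,D} splits into {A} and {D}.
No further refinement is possible. Final partition (3 blocks): {A} | {F} | {D}.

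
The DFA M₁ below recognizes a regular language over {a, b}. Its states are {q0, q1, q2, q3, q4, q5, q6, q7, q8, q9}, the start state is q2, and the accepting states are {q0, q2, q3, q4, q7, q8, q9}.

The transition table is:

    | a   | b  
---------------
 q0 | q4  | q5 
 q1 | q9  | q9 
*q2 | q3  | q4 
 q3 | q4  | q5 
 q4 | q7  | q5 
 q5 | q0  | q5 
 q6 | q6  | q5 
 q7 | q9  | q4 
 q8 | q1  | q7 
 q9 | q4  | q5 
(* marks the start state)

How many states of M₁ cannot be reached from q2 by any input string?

No path from q2 leads to q1, q6, q8; the other 7 states are all reachable.

3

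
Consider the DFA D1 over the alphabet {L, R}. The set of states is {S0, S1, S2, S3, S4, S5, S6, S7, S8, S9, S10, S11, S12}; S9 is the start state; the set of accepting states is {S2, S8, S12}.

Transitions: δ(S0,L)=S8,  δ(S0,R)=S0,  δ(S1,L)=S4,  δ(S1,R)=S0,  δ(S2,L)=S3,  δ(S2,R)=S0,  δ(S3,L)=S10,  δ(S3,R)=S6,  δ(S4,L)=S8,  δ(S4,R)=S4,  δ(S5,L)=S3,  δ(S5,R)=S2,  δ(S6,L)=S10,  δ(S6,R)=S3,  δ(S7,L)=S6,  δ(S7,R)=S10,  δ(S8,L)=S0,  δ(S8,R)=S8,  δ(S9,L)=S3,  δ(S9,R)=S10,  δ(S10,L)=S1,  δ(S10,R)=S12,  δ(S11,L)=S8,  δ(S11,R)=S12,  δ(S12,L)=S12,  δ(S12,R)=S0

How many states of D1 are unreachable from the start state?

No path from S9 leads to S2, S5, S7, S11; the other 9 states are all reachable.

4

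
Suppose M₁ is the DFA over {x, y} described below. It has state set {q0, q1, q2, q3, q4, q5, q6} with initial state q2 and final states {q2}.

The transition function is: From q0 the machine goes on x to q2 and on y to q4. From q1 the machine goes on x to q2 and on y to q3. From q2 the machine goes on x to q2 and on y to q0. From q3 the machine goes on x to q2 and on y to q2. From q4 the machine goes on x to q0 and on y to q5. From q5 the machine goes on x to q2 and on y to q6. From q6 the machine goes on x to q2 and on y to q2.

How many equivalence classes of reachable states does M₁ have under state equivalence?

Reachable states from the start: {q0,q2,q4,q5,q6}. Unreachable: {q1,q3} — drop them.
Start with accepting vs non-accepting: {q2} | {q0,q4,q5,q6}.
Refine {q0,q4,q5,q6} on symbol x: members go to different blocks, giving {q0,q5,q6} and {q4}.
Split {q0,q5,q6} by δ(·,y) → {q0} and {q5} and {q6}.
The partition is now stable with 5 blocks: {q2} | {q0} | {q4} | {q5} | {q6}.

5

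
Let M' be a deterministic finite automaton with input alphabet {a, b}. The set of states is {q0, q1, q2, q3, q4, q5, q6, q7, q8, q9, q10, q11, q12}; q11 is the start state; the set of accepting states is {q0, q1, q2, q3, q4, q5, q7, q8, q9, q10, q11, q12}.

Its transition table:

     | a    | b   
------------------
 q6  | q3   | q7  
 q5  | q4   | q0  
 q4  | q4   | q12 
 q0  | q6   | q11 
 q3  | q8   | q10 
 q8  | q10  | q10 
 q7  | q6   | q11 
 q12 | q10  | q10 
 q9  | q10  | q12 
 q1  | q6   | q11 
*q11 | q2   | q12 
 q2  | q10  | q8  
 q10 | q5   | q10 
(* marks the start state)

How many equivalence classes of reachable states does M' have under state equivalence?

9

First remove the unreachable states {q1,q9}; 11 states remain.
Start with accepting vs non-accepting: {q0,q2,q3,q4,q5,q7,q8,q10,q11,q12} | {q6}.
Split {q0,q2,q3,q4,q5,q7,q8,q10,q11,q12} by δ(·,a) → {q2,q3,q4,q5,q8,q10,q11,q12} and {q0,q7}.
Refine {q2,q3,q4,q5,q8,q10,q11,q12} on symbol b: members go to different blocks, giving {q2,q3,q4,q8,q10,q11,q12} and {q5}.
On input a, block {q2,q3,q4,q8,q10,q11,q12} splits into {q2,q3,q4,q8,q11,q12} and {q10}.
On input a, block {q2,q3,q4,q8,q11,q12} splits into {q2,q8,q12} and {q3,q4,q11}.
Refine {q2,q8,q12} on symbol b: members go to different blocks, giving {q8,q12} and {q2}.
On input a, block {q3,q4,q11} splits into {q3} and {q4} and {q11}.
The partition is now stable with 9 blocks: {q8,q12} | {q6} | {q0,q7} | {q5} | {q10} | {q3} | {q2} | {q4} | {q11}.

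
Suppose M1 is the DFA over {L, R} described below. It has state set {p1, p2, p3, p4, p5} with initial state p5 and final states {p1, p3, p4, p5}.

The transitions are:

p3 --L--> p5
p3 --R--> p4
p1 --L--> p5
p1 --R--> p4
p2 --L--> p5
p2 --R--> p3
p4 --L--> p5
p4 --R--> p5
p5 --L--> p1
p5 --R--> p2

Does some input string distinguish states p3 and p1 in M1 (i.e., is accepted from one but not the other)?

No

All states are reachable from the start state.
Start with accepting vs non-accepting: {p1,p3,p4,p5} | {p2}.
On input R, block {p1,p3,p4,p5} splits into {p1,p3,p4} and {p5}.
Split {p1,p3,p4} by δ(·,R) → {p1,p3} and {p4}.
The partition is now stable with 4 blocks: {p1,p3} | {p2} | {p5} | {p4}.
p3 and p1 lie in the same block of the stable partition, so they are equivalent — no string distinguishes them.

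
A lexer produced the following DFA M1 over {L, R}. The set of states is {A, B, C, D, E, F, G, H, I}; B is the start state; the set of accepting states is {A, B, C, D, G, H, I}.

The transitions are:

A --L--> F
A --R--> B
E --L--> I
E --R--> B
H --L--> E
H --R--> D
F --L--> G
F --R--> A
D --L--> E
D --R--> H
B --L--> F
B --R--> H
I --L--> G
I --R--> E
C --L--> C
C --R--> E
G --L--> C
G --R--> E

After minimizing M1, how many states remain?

Every state is reachable, so we keep all 9.
Initial partition by acceptance: {A,B,C,D,G,H,I} | {E,F}.
Refine {A,B,C,D,G,H,I} on symbol L: members go to different blocks, giving {A,B,D,H} and {C,G,I}.
Stable partition: {A,B,D,H} | {E,F} | {C,G,I} — 3 equivalence classes.

3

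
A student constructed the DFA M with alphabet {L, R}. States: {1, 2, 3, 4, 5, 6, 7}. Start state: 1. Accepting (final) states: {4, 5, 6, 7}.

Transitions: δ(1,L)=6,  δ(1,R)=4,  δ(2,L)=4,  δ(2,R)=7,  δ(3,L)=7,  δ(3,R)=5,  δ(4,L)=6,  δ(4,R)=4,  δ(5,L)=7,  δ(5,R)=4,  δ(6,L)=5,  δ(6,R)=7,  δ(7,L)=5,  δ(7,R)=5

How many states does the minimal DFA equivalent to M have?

2

First remove the unreachable states {2,3}; 5 states remain.
Initial partition by acceptance: {4,5,6,7} | {1}.
Stable partition: {4,5,6,7} | {1} — 2 equivalence classes.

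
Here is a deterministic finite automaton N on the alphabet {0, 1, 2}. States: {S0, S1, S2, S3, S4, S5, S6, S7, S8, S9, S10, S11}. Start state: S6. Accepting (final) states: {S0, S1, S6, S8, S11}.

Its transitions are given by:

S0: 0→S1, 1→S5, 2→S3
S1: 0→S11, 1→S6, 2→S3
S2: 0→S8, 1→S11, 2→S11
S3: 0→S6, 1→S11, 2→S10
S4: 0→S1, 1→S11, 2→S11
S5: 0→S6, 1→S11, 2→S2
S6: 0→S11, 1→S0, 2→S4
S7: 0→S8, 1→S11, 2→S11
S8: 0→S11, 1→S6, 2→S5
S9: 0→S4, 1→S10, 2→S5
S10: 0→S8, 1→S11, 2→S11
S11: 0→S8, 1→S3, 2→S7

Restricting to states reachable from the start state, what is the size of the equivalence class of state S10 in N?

First remove the unreachable states {S9}; 11 states remain.
Initial partition by acceptance: {S0,S1,S6,S8,S11} | {S2,S3,S4,S5,S7,S10}.
On input 1, block {S0,S1,S6,S8,S11} splits into {S1,S6,S8} and {S0,S11}.
On input 1, block {S1,S6,S8} splits into {S1,S8} and {S6}.
On input 0, block {S2,S3,S4,S5,S7,S10} splits into {S2,S4,S7,S10} and {S3,S5}.
On input 2, block {S0,S11} splits into {S0} and {S11}.
The partition is now stable with 6 blocks: {S1,S8} | {S2,S4,S7,S10} | {S0} | {S6} | {S3,S5} | {S11}.
The equivalence class containing S10 is {S2,S4,S7,S10}, of size 4.

4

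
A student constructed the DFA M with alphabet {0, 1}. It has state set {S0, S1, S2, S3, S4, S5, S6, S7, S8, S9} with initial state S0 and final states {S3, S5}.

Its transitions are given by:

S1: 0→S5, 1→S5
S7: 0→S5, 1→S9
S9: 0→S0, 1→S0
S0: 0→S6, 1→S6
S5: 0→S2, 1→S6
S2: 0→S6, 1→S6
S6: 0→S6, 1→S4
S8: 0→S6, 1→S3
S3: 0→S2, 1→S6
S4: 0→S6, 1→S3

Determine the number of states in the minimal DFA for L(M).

4

First remove the unreachable states {S1,S5,S7,S8,S9}; 5 states remain.
Initial partition by acceptance: {S3} | {S0,S2,S4,S6}.
Refine {S0,S2,S4,S6} on symbol 1: members go to different blocks, giving {S0,S2,S6} and {S4}.
Split {S0,S2,S6} by δ(·,1) → {S0,S2} and {S6}.
The partition is now stable with 4 blocks: {S3} | {S0,S2} | {S4} | {S6}.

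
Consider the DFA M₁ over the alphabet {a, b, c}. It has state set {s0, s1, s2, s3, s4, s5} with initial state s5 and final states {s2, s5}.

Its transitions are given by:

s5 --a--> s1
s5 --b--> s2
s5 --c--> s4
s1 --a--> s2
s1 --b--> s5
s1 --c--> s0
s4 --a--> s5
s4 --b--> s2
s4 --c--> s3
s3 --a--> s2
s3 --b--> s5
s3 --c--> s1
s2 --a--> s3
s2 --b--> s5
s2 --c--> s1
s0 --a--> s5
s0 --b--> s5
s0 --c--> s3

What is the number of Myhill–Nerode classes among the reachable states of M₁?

2

Start with accepting vs non-accepting: {s2,s5} | {s0,s1,s3,s4}.
The partition is now stable with 2 blocks: {s2,s5} | {s0,s1,s3,s4}.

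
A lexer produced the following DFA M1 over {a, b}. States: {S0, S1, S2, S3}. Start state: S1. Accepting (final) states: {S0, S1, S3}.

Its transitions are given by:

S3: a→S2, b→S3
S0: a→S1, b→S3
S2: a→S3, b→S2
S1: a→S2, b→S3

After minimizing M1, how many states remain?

First remove the unreachable states {S0}; 3 states remain.
P0 = {S1,S3} | {S2}.
The partition is now stable with 2 blocks: {S1,S3} | {S2}.

2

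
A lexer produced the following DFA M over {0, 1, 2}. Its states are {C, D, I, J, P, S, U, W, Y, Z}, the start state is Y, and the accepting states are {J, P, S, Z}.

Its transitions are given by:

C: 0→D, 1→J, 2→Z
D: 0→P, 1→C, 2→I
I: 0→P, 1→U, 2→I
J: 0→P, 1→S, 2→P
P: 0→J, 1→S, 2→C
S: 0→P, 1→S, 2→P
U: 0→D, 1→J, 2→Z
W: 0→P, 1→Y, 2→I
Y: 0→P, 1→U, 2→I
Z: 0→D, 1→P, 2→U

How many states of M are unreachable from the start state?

1

No path from Y leads to W; the other 9 states are all reachable.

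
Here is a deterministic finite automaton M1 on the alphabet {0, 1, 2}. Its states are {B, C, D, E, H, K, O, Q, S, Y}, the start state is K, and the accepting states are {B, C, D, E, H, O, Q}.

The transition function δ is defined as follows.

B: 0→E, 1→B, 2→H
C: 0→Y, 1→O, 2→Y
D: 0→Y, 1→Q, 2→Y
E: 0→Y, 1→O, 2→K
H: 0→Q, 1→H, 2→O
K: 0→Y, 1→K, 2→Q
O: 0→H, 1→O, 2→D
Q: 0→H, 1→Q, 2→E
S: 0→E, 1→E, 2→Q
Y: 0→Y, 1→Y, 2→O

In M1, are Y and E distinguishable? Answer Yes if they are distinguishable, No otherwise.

States {B,C,S} cannot be reached from the start state, so discard them.
P0 = {D,E,H,O,Q} | {K,Y}.
Split {D,E,H,O,Q} by δ(·,0) → {H,O,Q} and {D,E}.
Refine {H,O,Q} on symbol 2: members go to different blocks, giving {O,Q} and {H}.
No further refinement is possible. Final partition (4 blocks): {O,Q} | {K,Y} | {D,E} | {H}.
Y and E end up in different blocks, so they are distinguishable. For instance, the string 'ε' is accepted from only E.

Yes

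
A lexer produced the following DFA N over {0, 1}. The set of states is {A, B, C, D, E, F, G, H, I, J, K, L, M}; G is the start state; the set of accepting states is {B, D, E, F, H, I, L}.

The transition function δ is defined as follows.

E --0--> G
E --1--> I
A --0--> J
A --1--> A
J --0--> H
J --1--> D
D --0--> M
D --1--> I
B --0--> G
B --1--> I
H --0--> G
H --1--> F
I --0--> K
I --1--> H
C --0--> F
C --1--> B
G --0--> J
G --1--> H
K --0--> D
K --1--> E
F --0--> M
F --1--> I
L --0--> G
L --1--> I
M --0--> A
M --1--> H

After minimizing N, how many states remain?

9

First remove the unreachable states {B,C,L}; 10 states remain.
Initial partition by acceptance: {D,E,F,H,I} | {A,G,J,K,M}.
Split {A,G,J,K,M} by δ(·,0) → {A,G,M} and {J,K}.
Refine {D,E,F,H,I} on symbol 0: members go to different blocks, giving {D,E,F,H} and {I}.
Refine {D,E,F,H} on symbol 1: members go to different blocks, giving {D,E,F} and {H}.
On input 0, block {A,G,M} splits into {A,G} and {M}.
Refine {D,E,F} on symbol 0: members go to different blocks, giving {D,F} and {E}.
On input 1, block {A,G} splits into {A} and {G}.
On input 0, block {J,K} splits into {J} and {K}.
The partition is now stable with 9 blocks: {D,F} | {A} | {J} | {I} | {H} | {M} | {E} | {G} | {K}.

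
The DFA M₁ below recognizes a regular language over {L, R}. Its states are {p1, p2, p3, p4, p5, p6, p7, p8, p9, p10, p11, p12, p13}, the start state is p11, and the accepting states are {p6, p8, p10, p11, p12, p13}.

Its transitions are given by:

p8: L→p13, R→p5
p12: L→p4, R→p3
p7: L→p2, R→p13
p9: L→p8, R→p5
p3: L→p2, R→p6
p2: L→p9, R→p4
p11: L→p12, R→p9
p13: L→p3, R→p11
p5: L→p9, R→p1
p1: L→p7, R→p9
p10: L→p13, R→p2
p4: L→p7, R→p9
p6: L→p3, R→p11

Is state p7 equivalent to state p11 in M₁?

States {p10} cannot be reached from the start state, so discard them.
Initial partition by acceptance: {p6,p8,p11,p12,p13} | {p1,p2,p3,p4,p5,p7,p9}.
On input L, block {p6,p8,p11,p12,p13} splits into {p6,p12,p13} and {p8,p11}.
On input R, block {p6,p12,p13} splits into {p6,p13} and {p12}.
Split {p1,p2,p3,p4,p5,p7,p9} by δ(·,L) → {p1,p2,p3,p4,p5,p7} and {p9}.
Refine {p1,p2,p3,p4,p5,p7} on symbol L: members go to different blocks, giving {p1,p3,p4,p7} and {p2,p5}.
Split {p1,p3,p4,p7} by δ(·,L) → {p1,p4} and {p3,p7}.
Refine {p8,p11} on symbol L: members go to different blocks, giving {p8} and {p11}.
The partition is now stable with 8 blocks: {p6,p13} | {p1,p4} | {p8} | {p12} | {p9} | {p2,p5} | {p3,p7} | {p11}.
p7 and p11 end up in different blocks, so they are distinguishable. For instance, the string 'ε' is accepted from only p11.

No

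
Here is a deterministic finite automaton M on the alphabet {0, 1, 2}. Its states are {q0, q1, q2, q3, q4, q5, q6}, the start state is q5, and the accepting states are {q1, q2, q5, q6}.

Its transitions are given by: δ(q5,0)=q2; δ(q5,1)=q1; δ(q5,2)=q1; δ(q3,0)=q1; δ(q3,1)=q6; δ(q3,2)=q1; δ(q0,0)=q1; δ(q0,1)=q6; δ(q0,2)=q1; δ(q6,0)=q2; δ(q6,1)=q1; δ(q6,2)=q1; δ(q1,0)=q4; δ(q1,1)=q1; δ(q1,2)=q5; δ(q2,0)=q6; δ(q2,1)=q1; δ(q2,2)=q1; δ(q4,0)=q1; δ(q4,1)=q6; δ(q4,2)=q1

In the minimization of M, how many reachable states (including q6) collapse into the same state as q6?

Reachable states from the start: {q1,q2,q4,q5,q6}. Unreachable: {q0,q3} — drop them.
P0 = {q1,q2,q5,q6} | {q4}.
On input 0, block {q1,q2,q5,q6} splits into {q2,q5,q6} and {q1}.
The partition is now stable with 3 blocks: {q2,q5,q6} | {q4} | {q1}.
The equivalence class containing q6 is {q2,q5,q6}, of size 3.

3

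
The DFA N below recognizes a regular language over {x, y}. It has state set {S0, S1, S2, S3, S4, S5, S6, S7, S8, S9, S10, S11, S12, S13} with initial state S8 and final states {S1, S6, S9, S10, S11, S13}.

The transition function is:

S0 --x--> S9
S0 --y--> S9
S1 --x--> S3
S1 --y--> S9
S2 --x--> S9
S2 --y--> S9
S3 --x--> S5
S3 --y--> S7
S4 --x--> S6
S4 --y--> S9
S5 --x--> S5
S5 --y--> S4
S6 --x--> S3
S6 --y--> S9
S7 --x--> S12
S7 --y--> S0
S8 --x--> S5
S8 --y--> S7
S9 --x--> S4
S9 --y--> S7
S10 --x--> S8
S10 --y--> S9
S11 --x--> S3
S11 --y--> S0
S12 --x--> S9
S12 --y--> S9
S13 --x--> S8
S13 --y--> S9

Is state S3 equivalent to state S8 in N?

Yes

First remove the unreachable states {S1,S2,S10,S11,S13}; 9 states remain.
Start with accepting vs non-accepting: {S6,S9} | {S0,S3,S4,S5,S7,S8,S12}.
On input y, block {S6,S9} splits into {S6} and {S9}.
Split {S0,S3,S4,S5,S7,S8,S12} by δ(·,x) → {S3,S5,S7,S8} and {S0,S12} and {S4}.
Refine {S3,S5,S7,S8} on symbol x: members go to different blocks, giving {S3,S5,S8} and {S7}.
Refine {S3,S5,S8} on symbol y: members go to different blocks, giving {S3,S8} and {S5}.
Stable partition: {S6} | {S3,S8} | {S9} | {S0,S12} | {S4} | {S7} | {S5} — 7 equivalence classes.
S3 and S8 lie in the same block of the stable partition, so they are equivalent — no string distinguishes them.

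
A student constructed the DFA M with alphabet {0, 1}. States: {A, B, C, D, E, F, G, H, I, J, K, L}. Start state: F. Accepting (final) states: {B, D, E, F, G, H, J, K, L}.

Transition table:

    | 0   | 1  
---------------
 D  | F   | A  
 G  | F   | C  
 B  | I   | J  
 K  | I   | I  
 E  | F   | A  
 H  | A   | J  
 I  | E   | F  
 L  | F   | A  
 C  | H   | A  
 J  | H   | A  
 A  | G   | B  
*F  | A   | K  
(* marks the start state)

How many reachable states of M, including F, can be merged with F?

1

First remove the unreachable states {D,L}; 10 states remain.
P0 = {B,E,F,G,H,J,K} | {A,C,I}.
Refine {B,E,F,G,H,J,K} on symbol 0: members go to different blocks, giving {B,F,H,K} and {E,G,J}.
Refine {B,F,H,K} on symbol 1: members go to different blocks, giving {B,H} and {F} and {K}.
On input 0, block {A,C,I} splits into {A,I} and {C}.
Split {A,I} by δ(·,1) → {A} and {I}.
Split {B,H} by δ(·,0) → {B} and {H}.
On input 0, block {E,G,J} splits into {E,G} and {J}.
On input 1, block {E,G} splits into {E} and {G}.
The partition is now stable with 10 blocks: {B} | {A} | {E} | {F} | {K} | {C} | {I} | {H} | {J} | {G}.
The equivalence class containing F is {F}, of size 1.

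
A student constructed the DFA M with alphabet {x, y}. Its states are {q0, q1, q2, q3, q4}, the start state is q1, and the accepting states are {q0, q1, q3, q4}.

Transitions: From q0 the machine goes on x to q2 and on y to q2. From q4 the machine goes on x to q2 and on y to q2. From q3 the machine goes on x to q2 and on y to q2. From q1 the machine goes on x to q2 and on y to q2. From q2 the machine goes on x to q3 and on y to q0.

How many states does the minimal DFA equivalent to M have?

States {q4} cannot be reached from the start state, so discard them.
Initial partition by acceptance: {q0,q1,q3} | {q2}.
The partition is now stable with 2 blocks: {q0,q1,q3} | {q2}.

2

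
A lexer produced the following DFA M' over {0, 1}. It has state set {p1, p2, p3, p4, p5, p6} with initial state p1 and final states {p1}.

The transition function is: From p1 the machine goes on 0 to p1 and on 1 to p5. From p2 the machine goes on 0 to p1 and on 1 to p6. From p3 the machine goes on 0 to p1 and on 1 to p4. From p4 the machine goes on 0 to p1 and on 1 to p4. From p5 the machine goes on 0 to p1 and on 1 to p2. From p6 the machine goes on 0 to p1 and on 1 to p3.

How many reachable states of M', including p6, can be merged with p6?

5

Start with accepting vs non-accepting: {p1} | {p2,p3,p4,p5,p6}.
Stable partition: {p1} | {p2,p3,p4,p5,p6} — 2 equivalence classes.
The equivalence class containing p6 is {p2,p3,p4,p5,p6}, of size 5.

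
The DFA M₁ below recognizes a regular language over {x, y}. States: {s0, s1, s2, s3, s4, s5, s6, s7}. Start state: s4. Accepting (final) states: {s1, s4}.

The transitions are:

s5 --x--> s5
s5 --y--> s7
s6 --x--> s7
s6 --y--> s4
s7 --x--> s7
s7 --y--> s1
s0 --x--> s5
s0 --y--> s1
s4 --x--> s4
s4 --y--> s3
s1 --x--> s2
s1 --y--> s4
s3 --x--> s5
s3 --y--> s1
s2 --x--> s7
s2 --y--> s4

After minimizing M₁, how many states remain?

6

First remove the unreachable states {s0,s6}; 6 states remain.
Start with accepting vs non-accepting: {s1,s4} | {s2,s3,s5,s7}.
On input x, block {s1,s4} splits into {s1} and {s4}.
Split {s2,s3,s5,s7} by δ(·,y) → {s3,s7} and {s2} and {s5}.
Refine {s3,s7} on symbol x: members go to different blocks, giving {s3} and {s7}.
The partition is now stable with 6 blocks: {s1} | {s3} | {s4} | {s2} | {s5} | {s7}.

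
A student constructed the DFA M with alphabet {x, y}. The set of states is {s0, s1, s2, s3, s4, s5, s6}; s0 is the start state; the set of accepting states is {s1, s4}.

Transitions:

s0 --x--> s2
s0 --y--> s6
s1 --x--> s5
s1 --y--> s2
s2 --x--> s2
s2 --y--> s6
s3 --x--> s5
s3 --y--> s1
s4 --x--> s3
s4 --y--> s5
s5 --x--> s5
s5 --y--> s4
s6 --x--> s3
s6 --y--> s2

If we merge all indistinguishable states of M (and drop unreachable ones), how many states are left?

P0 = {s1,s4} | {s0,s2,s3,s5,s6}.
Split {s0,s2,s3,s5,s6} by δ(·,y) → {s0,s2,s6} and {s3,s5}.
Refine {s1,s4} on symbol y: members go to different blocks, giving {s1} and {s4}.
Refine {s0,s2,s6} on symbol x: members go to different blocks, giving {s0,s2} and {s6}.
On input y, block {s3,s5} splits into {s3} and {s5}.
The partition is now stable with 6 blocks: {s1} | {s0,s2} | {s3} | {s4} | {s6} | {s5}.

6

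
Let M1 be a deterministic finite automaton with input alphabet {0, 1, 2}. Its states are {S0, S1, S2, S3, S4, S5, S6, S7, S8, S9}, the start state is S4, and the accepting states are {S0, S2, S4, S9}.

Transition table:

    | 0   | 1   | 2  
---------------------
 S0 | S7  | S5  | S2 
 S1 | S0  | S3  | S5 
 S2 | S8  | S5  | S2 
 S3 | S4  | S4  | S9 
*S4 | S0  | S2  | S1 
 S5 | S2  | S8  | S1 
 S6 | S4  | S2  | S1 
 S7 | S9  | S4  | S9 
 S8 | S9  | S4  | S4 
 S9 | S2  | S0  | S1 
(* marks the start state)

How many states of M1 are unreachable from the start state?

No path from S4 leads to S6; the other 9 states are all reachable.

1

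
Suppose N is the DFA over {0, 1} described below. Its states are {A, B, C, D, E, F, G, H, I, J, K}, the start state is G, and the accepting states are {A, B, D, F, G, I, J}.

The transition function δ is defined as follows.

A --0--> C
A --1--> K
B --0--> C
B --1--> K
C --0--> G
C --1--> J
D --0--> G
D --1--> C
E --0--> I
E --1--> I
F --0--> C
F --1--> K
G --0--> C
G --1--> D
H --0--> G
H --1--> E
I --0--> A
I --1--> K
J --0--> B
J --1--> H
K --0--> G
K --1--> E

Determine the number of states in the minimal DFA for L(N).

7

Reachable states from the start: {A,B,C,D,E,G,H,I,J,K}. Unreachable: {F} — drop them.
Start with accepting vs non-accepting: {A,B,D,G,I,J} | {C,E,H,K}.
Split {A,B,D,G,I,J} by δ(·,0) → {A,B,G} and {D,I,J}.
On input 1, block {A,B,G} splits into {A,B} and {G}.
On input 0, block {C,E,H,K} splits into {C,H,K} and {E}.
Refine {C,H,K} on symbol 1: members go to different blocks, giving {H,K} and {C}.
On input 0, block {D,I,J} splits into {I,J} and {D}.
No further refinement is possible. Final partition (7 blocks): {A,B} | {H,K} | {I,J} | {G} | {E} | {C} | {D}.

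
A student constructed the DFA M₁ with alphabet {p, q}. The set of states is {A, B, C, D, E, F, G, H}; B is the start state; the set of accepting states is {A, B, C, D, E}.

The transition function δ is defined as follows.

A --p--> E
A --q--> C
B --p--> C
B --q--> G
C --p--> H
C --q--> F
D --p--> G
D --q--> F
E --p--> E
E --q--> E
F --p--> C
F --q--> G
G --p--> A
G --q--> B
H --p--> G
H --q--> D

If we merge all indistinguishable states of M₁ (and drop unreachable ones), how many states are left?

Initial partition by acceptance: {A,B,C,D,E} | {F,G,H}.
On input p, block {A,B,C,D,E} splits into {A,B,E} and {C,D}.
Split {A,B,E} by δ(·,p) → {A,E} and {B}.
Refine {A,E} on symbol q: members go to different blocks, giving {A} and {E}.
On input p, block {F,G,H} splits into {F} and {G} and {H}.
Split {C,D} by δ(·,p) → {C} and {D}.
No further refinement is possible. Final partition (8 blocks): {A} | {F} | {C} | {B} | {E} | {G} | {H} | {D}.

8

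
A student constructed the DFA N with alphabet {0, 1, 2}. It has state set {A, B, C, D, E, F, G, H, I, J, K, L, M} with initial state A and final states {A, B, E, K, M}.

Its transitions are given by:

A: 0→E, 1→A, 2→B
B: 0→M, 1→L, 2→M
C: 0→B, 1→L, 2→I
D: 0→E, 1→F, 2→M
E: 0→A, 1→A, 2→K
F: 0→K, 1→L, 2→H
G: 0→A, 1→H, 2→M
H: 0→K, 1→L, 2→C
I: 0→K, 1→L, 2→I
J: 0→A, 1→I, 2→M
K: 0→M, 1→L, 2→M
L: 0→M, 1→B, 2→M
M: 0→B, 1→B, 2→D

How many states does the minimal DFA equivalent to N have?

6

States {G,J} cannot be reached from the start state, so discard them.
Start with accepting vs non-accepting: {A,B,E,K,M} | {C,D,F,H,I,L}.
Refine {A,B,E,K,M} on symbol 1: members go to different blocks, giving {A,E,M} and {B,K}.
Split {A,E,M} by δ(·,0) → {A,E} and {M}.
Split {C,D,F,H,I,L} by δ(·,0) → {C,F,H,I} and {D} and {L}.
The partition is now stable with 6 blocks: {A,E} | {C,F,H,I} | {B,K} | {M} | {D} | {L}.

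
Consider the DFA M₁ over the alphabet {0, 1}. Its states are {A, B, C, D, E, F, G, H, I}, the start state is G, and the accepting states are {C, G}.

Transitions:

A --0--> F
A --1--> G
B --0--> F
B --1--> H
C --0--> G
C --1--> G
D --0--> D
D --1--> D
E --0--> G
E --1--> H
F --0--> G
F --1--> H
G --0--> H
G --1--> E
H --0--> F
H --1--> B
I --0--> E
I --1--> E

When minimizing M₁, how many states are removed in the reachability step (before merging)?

4

No path from G leads to A, C, D, I; the other 5 states are all reachable.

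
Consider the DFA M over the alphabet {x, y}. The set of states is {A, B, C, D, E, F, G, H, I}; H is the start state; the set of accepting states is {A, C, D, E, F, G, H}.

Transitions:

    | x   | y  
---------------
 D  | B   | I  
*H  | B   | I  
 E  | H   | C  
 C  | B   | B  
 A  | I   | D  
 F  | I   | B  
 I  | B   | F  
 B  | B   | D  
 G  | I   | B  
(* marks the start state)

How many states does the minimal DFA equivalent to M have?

2

First remove the unreachable states {A,C,E,G}; 5 states remain.
Initial partition by acceptance: {D,F,H} | {B,I}.
Stable partition: {D,F,H} | {B,I} — 2 equivalence classes.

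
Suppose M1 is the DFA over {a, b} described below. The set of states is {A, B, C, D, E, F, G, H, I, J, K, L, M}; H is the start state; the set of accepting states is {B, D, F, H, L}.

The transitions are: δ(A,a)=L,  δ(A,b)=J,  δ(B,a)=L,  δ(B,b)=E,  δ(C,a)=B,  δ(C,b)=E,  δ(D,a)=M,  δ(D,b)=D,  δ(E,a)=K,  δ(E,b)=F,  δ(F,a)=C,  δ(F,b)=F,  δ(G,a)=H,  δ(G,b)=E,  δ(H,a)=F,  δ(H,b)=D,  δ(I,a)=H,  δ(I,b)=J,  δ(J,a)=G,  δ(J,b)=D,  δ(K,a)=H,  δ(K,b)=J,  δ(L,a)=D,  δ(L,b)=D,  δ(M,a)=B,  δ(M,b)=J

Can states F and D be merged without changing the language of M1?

First remove the unreachable states {A,I}; 11 states remain.
P0 = {B,D,F,H,L} | {C,E,G,J,K,M}.
Split {B,D,F,H,L} by δ(·,a) → {B,H,L} and {D,F}.
On input a, block {B,H,L} splits into {H,L} and {B}.
Refine {C,E,G,J,K,M} on symbol a: members go to different blocks, giving {C,M} and {E,J} and {G,K}.
The partition is now stable with 6 blocks: {H,L} | {C,M} | {D,F} | {B} | {E,J} | {G,K}.
F and D lie in the same block of the stable partition, so they are equivalent — no string distinguishes them.

Yes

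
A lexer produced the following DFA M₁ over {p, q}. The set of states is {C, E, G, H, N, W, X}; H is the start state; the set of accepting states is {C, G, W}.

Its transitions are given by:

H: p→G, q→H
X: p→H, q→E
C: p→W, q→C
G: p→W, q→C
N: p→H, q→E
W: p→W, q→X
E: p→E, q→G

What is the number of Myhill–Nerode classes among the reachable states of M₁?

5

Reachable states from the start: {C,E,G,H,W,X}. Unreachable: {N} — drop them.
P0 = {C,G,W} | {E,H,X}.
Split {C,G,W} by δ(·,q) → {C,G} and {W}.
On input p, block {E,H,X} splits into {E,X} and {H}.
Split {E,X} by δ(·,p) → {X} and {E}.
The partition is now stable with 5 blocks: {C,G} | {X} | {W} | {H} | {E}.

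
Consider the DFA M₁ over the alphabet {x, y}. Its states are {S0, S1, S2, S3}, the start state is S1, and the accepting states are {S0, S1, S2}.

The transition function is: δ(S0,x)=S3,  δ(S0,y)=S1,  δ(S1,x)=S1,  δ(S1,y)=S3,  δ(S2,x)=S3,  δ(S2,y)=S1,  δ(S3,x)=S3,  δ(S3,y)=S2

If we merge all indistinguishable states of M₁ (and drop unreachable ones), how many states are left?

First remove the unreachable states {S0}; 3 states remain.
P0 = {S1,S2} | {S3}.
Refine {S1,S2} on symbol x: members go to different blocks, giving {S1} and {S2}.
No further refinement is possible. Final partition (3 blocks): {S1} | {S3} | {S2}.

3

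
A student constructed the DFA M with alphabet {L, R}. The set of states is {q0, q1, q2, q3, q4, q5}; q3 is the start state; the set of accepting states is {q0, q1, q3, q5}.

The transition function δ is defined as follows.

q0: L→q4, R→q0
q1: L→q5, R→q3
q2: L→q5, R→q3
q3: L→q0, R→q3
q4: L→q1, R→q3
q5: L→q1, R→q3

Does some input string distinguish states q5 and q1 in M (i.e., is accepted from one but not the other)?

States {q2} cannot be reached from the start state, so discard them.
P0 = {q0,q1,q3,q5} | {q4}.
Split {q0,q1,q3,q5} by δ(·,L) → {q1,q3,q5} and {q0}.
On input L, block {q1,q3,q5} splits into {q1,q5} and {q3}.
No further refinement is possible. Final partition (4 blocks): {q1,q5} | {q4} | {q0} | {q3}.
q5 and q1 lie in the same block of the stable partition, so they are equivalent — no string distinguishes them.

No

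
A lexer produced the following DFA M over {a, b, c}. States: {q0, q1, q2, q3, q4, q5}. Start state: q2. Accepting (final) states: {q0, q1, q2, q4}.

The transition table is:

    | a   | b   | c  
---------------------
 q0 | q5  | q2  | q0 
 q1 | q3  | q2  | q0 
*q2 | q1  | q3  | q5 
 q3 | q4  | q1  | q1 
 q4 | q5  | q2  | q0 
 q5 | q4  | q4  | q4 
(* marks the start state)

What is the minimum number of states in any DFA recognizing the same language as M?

Every state is reachable, so we keep all 6.
Start with accepting vs non-accepting: {q0,q1,q2,q4} | {q3,q5}.
On input a, block {q0,q1,q2,q4} splits into {q0,q1,q4} and {q2}.
The partition is now stable with 3 blocks: {q0,q1,q4} | {q3,q5} | {q2}.

3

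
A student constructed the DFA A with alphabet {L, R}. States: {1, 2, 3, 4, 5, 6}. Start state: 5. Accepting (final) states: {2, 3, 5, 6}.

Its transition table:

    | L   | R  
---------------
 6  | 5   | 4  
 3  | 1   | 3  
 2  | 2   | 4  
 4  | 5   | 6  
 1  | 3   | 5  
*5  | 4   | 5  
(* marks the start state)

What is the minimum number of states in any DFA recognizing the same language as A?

Reachable states from the start: {4,5,6}. Unreachable: {1,2,3} — drop them.
Initial partition by acceptance: {5,6} | {4}.
Refine {5,6} on symbol L: members go to different blocks, giving {5} and {6}.
No further refinement is possible. Final partition (3 blocks): {5} | {4} | {6}.

3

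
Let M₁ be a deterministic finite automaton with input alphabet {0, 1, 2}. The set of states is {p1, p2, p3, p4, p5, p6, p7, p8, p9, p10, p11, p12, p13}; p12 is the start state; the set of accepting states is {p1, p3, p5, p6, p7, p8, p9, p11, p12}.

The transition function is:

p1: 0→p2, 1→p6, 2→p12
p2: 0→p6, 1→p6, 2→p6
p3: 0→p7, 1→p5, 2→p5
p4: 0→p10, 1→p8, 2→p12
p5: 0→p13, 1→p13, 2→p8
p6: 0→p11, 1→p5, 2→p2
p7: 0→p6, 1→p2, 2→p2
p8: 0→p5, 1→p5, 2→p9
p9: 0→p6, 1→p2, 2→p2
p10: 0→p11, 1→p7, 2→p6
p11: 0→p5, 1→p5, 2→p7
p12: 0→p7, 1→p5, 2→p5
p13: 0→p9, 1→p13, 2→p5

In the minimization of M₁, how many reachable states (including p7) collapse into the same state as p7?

2

Reachable states from the start: {p2,p5,p6,p7,p8,p9,p11,p12,p13}. Unreachable: {p1,p3,p4,p10} — drop them.
Initial partition by acceptance: {p5,p6,p7,p8,p9,p11,p12} | {p2,p13}.
Split {p5,p6,p7,p8,p9,p11,p12} by δ(·,0) → {p6,p7,p8,p9,p11,p12} and {p5}.
Split {p6,p7,p8,p9,p11,p12} by δ(·,0) → {p6,p7,p9,p12} and {p8,p11}.
On input 0, block {p6,p7,p9,p12} splits into {p7,p9,p12} and {p6}.
Split {p7,p9,p12} by δ(·,0) → {p7,p9} and {p12}.
Split {p2,p13} by δ(·,0) → {p2} and {p13}.
No further refinement is possible. Final partition (7 blocks): {p7,p9} | {p2} | {p5} | {p8,p11} | {p6} | {p12} | {p13}.
The equivalence class containing p7 is {p7,p9}, of size 2.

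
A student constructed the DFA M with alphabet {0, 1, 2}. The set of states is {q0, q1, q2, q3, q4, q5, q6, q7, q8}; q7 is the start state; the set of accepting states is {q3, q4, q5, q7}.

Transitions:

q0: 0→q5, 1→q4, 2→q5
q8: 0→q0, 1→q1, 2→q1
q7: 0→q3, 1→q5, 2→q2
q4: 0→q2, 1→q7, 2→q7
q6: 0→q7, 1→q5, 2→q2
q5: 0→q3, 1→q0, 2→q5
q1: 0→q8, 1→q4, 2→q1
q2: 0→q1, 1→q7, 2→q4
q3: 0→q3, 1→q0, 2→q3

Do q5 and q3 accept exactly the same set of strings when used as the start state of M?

Reachable states from the start: {q0,q1,q2,q3,q4,q5,q7,q8}. Unreachable: {q6} — drop them.
P0 = {q3,q4,q5,q7} | {q0,q1,q2,q8}.
Split {q3,q4,q5,q7} by δ(·,0) → {q3,q5,q7} and {q4}.
Split {q3,q5,q7} by δ(·,1) → {q3,q5} and {q7}.
Split {q0,q1,q2,q8} by δ(·,0) → {q1,q2,q8} and {q0}.
Split {q1,q2,q8} by δ(·,0) → {q1,q2} and {q8}.
On input 0, block {q1,q2} splits into {q1} and {q2}.
Stable partition: {q3,q5} | {q1} | {q4} | {q7} | {q0} | {q8} | {q2} — 7 equivalence classes.
q5 and q3 lie in the same block of the stable partition, so they are equivalent — no string distinguishes them.

Yes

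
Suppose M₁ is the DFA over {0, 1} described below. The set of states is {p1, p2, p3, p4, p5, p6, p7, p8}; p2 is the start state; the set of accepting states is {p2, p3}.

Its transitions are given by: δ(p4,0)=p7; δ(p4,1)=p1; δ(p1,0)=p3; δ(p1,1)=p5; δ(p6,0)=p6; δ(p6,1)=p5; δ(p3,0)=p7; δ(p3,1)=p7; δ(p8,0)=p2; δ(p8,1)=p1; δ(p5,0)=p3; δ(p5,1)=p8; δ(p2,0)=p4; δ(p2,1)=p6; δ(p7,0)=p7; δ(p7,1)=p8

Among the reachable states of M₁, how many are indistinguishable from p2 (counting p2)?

Initial partition by acceptance: {p2,p3} | {p1,p4,p5,p6,p7,p8}.
On input 0, block {p1,p4,p5,p6,p7,p8} splits into {p1,p5,p8} and {p4,p6,p7}.
Stable partition: {p2,p3} | {p1,p5,p8} | {p4,p6,p7} — 3 equivalence classes.
The equivalence class containing p2 is {p2,p3}, of size 2.

2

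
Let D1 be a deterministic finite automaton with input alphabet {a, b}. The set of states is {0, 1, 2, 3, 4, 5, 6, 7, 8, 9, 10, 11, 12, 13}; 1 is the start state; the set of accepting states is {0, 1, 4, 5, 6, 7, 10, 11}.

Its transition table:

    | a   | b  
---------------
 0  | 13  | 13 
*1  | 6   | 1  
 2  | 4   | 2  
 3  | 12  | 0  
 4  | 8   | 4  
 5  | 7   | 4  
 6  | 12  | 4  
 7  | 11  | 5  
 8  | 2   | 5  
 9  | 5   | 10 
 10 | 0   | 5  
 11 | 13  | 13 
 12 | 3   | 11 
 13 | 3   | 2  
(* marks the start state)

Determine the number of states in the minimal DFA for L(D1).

10

First remove the unreachable states {9,10}; 12 states remain.
P0 = {0,1,4,5,6,7,11} | {2,3,8,12,13}.
Split {0,1,4,5,6,7,11} by δ(·,a) → {0,4,6,11} and {1,5,7}.
Split {0,4,6,11} by δ(·,b) → {0,11} and {4,6}.
Refine {2,3,8,12,13} on symbol a: members go to different blocks, giving {3,8,12,13} and {2}.
Refine {3,8,12,13} on symbol a: members go to different blocks, giving {3,12,13} and {8}.
On input b, block {3,12,13} splits into {3,12} and {13}.
On input a, block {1,5,7} splits into {1} and {5} and {7}.
On input a, block {4,6} splits into {4} and {6}.
The partition is now stable with 10 blocks: {0,11} | {3,12} | {1} | {4} | {2} | {8} | {13} | {5} | {7} | {6}.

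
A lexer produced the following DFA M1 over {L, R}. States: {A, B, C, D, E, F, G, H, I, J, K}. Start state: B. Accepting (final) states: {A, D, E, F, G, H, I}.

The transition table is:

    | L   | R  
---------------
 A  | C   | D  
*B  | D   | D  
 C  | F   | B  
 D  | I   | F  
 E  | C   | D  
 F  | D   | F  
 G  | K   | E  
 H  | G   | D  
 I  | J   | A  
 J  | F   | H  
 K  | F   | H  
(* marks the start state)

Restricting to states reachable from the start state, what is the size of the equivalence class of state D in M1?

Every state is reachable, so we keep all 11.
P0 = {A,D,E,F,G,H,I} | {B,C,J,K}.
Split {A,D,E,F,G,H,I} by δ(·,L) → {A,E,G,I} and {D,F,H}.
On input R, block {A,E,G,I} splits into {A,E} and {G,I}.
Refine {B,C,J,K} on symbol R: members go to different blocks, giving {B,J,K} and {C}.
Refine {D,F,H} on symbol L: members go to different blocks, giving {D,H} and {F}.
Refine {B,J,K} on symbol L: members go to different blocks, giving {J,K} and {B}.
On input R, block {D,H} splits into {D} and {H}.
The partition is now stable with 8 blocks: {A,E} | {J,K} | {D} | {G,I} | {C} | {F} | {B} | {H}.
The equivalence class containing D is {D}, of size 1.

1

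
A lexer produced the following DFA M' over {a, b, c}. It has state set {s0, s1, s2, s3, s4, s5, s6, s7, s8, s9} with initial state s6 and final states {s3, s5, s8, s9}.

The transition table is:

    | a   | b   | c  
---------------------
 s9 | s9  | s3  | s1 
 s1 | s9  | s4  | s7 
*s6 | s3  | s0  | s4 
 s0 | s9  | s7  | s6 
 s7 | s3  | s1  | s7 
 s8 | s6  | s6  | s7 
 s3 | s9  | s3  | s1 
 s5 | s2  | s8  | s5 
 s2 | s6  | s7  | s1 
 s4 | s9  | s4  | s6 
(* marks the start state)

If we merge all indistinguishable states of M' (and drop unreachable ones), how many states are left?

2

Reachable states from the start: {s0,s1,s3,s4,s6,s7,s9}. Unreachable: {s2,s5,s8} — drop them.
Start with accepting vs non-accepting: {s3,s9} | {s0,s1,s4,s6,s7}.
Stable partition: {s3,s9} | {s0,s1,s4,s6,s7} — 2 equivalence classes.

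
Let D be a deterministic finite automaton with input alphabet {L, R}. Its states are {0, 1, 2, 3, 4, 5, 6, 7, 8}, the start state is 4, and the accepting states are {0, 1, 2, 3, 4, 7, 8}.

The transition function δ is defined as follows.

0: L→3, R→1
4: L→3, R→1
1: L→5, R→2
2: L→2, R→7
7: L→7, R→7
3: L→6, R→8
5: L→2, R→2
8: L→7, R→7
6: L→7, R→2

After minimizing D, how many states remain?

4

States {0} cannot be reached from the start state, so discard them.
Initial partition by acceptance: {1,2,3,4,7,8} | {5,6}.
On input L, block {1,2,3,4,7,8} splits into {2,4,7,8} and {1,3}.
Refine {2,4,7,8} on symbol L: members go to different blocks, giving {2,7,8} and {4}.
No further refinement is possible. Final partition (4 blocks): {2,7,8} | {5,6} | {1,3} | {4}.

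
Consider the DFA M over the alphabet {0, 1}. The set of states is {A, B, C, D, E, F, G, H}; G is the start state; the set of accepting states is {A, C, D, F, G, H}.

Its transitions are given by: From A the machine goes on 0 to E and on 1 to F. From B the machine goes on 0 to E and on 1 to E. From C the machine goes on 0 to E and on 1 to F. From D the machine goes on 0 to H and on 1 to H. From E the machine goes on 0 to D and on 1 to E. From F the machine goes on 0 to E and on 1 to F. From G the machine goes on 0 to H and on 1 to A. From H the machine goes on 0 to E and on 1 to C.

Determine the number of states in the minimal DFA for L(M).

States {B} cannot be reached from the start state, so discard them.
Start with accepting vs non-accepting: {A,C,D,F,G,H} | {E}.
On input 0, block {A,C,D,F,G,H} splits into {A,C,F,H} and {D,G}.
No further refinement is possible. Final partition (3 blocks): {A,C,F,H} | {E} | {D,G}.

3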